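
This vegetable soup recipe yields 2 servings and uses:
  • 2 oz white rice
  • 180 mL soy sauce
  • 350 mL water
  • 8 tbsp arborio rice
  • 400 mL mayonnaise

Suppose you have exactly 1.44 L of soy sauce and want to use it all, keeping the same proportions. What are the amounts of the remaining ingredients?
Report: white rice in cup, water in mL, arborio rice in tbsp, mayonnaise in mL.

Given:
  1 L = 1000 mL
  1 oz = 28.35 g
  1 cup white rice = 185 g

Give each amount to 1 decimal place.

white rice: 2.5 cup; water: 2800.0 mL; arborio rice: 64.0 tbsp; mayonnaise: 3200.0 mL

The original recipe has 0.18 L of soy sauce, so the scaling factor is 1.44 ÷ 0.18 = 8.
white rice: 2 oz × 8 × 28.35 g/oz ÷ 185 g/cup ≈ 2.5 cup
water: 350 mL × 8 = 2800.0 mL
arborio rice: 8 tbsp × 8 = 64.0 tbsp
mayonnaise: 400 mL × 8 = 3200.0 mL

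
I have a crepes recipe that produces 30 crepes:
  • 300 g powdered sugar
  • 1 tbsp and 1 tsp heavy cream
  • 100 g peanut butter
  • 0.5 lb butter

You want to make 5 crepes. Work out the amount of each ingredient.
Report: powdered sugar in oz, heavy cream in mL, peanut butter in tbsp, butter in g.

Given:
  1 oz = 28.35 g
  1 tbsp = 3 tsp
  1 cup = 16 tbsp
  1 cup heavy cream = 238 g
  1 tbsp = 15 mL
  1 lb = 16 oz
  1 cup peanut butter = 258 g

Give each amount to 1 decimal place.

powdered sugar: 1.8 oz; heavy cream: 3.3 mL; peanut butter: 1.0 tbsp; butter: 37.8 g

Scaling factor: 5/30 = 1/6.
powdered sugar: 300 g × 1/6 ÷ 28.35 g/oz ≈ 1.8 oz
heavy cream: (1 tbsp + 1 tsp = 4/3 tbsp) × 1/6 × 15 mL/tbsp ≈ 3.3 mL
peanut butter: 100 g × 1/6 ÷ 258 g/cup × 16 tbsp/cup ≈ 1.0 tbsp
butter: 0.5 lb × 1/6 × 16 oz/lb × 28.35 g/oz = 37.8 g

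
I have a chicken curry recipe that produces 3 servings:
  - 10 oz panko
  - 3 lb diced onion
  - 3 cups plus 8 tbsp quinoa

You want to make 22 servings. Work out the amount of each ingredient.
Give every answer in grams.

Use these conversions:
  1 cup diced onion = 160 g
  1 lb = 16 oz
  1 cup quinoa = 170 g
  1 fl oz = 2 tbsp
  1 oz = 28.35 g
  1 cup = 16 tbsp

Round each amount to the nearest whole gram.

Scaling factor: 22/3.
panko: 10 oz × 22/3 × 28.35 g/oz = 2079 g
diced onion: 3 lb × 22/3 × 16 oz/lb × 28.35 g/oz ≈ 9979 g
quinoa: (3 cup + 8 tbsp = 3.5 cup) × 22/3 × 170 g/cup ≈ 4363 g

panko: 2079 g; diced onion: 9979 g; quinoa: 4363 g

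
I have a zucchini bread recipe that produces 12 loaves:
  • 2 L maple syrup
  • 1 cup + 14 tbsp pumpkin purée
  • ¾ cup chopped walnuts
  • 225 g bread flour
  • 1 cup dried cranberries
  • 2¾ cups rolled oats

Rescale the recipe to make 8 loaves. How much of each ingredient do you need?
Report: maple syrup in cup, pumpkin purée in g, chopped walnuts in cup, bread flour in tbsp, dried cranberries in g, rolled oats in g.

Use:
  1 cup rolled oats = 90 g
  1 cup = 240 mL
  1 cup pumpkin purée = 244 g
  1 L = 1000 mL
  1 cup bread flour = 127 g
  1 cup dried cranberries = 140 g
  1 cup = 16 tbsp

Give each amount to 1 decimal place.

maple syrup: 5.6 cup; pumpkin purée: 305.0 g; chopped walnuts: 0.5 cup; bread flour: 18.9 tbsp; dried cranberries: 93.3 g; rolled oats: 165.0 g

Scaling factor: 8/12 = 2/3.
maple syrup: 2 L × 2/3 × 1000 mL/L ÷ 240 mL/cup ≈ 5.6 cup
pumpkin purée: (1 cup + 14 tbsp = 1.875 cup) × 2/3 × 244 g/cup = 305.0 g
chopped walnuts: 0.75 cup × 2/3 = 0.5 cup
bread flour: 225 g × 2/3 ÷ 127 g/cup × 16 tbsp/cup ≈ 18.9 tbsp
dried cranberries: 1 cup × 2/3 × 140 g/cup ≈ 93.3 g
rolled oats: 2.75 cup × 2/3 × 90 g/cup = 165.0 g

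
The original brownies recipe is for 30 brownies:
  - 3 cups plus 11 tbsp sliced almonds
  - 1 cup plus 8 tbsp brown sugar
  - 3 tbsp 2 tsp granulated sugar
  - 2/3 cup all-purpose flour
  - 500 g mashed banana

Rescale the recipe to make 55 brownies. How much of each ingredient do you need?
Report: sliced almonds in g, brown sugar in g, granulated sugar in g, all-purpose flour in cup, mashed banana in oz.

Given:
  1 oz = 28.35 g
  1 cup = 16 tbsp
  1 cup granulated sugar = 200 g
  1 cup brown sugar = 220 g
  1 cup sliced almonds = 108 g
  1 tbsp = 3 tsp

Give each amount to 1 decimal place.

sliced almonds: 730.1 g; brown sugar: 605.0 g; granulated sugar: 84.0 g; all-purpose flour: 1.2 cup; mashed banana: 32.3 oz

Scaling factor: 55/30 = 11/6.
sliced almonds: (3 cup + 11 tbsp = 3.6875 cup) × 11/6 × 108 g/cup ≈ 730.1 g
brown sugar: (1 cup + 8 tbsp = 1.5 cup) × 11/6 × 220 g/cup = 605.0 g
granulated sugar: (3 tbsp + 2 tsp = 11/3 tbsp) × 11/6 ÷ 16 tbsp/cup × 200 g/cup ≈ 84.0 g
all-purpose flour: 2/3 cup × 11/6 ≈ 1.2 cup
mashed banana: 500 g × 11/6 ÷ 28.35 g/oz ≈ 32.3 oz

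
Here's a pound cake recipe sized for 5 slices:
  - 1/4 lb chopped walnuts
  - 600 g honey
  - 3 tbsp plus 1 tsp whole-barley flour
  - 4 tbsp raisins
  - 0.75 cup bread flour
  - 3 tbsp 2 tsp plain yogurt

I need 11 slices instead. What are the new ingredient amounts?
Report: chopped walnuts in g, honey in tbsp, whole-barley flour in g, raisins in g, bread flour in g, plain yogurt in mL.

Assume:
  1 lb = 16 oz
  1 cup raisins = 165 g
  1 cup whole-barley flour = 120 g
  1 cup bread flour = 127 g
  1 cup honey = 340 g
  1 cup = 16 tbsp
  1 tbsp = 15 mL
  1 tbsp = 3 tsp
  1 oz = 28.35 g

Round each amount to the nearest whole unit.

chopped walnuts: 249 g; honey: 62 tbsp; whole-barley flour: 55 g; raisins: 91 g; bread flour: 210 g; plain yogurt: 121 mL

Scaling factor: 11/5 = 2.2.
chopped walnuts: 0.25 lb × 11/5 × 16 oz/lb × 28.35 g/oz ≈ 249 g
honey: 600 g × 11/5 ÷ 340 g/cup × 16 tbsp/cup ≈ 62 tbsp
whole-barley flour: (3 tbsp + 1 tsp = 10/3 tbsp) × 11/5 ÷ 16 tbsp/cup × 120 g/cup = 55 g
raisins: 4 tbsp × 11/5 ÷ 16 tbsp/cup × 165 g/cup ≈ 91 g
bread flour: 0.75 cup × 11/5 × 127 g/cup ≈ 210 g
plain yogurt: (3 tbsp + 2 tsp = 11/3 tbsp) × 11/5 × 15 mL/tbsp = 121 mL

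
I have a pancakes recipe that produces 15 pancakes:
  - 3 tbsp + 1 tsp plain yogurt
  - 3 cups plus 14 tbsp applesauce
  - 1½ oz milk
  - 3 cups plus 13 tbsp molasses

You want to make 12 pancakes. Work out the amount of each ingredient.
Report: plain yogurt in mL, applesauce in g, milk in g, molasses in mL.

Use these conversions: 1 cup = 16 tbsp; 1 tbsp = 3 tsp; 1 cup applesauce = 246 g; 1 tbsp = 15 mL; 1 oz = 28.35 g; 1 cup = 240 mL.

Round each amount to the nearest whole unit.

plain yogurt: 40 mL; applesauce: 763 g; milk: 34 g; molasses: 732 mL

Scaling factor: 12/15 = 4/5 = 0.8.
plain yogurt: (3 tbsp + 1 tsp = 10/3 tbsp) × 4/5 × 15 mL/tbsp = 40 mL
applesauce: (3 cup + 14 tbsp = 3.875 cup) × 4/5 × 246 g/cup ≈ 763 g
milk: 1.5 oz × 4/5 × 28.35 g/oz ≈ 34 g
molasses: (3 cup + 13 tbsp = 3.8125 cup) × 4/5 × 240 mL/cup = 732 mL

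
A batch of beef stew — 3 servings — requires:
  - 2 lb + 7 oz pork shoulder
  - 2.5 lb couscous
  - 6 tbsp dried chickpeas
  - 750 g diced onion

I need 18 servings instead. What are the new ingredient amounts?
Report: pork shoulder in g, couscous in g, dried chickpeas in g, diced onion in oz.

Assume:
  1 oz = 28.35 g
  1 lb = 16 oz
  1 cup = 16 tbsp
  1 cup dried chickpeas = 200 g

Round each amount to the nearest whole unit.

Scaling factor: 18/3 = 6.
pork shoulder: (2 lb + 7 oz = 2.4375 lb) × 6 × 16 oz/lb × 28.35 g/oz ≈ 6634 g
couscous: 2.5 lb × 6 × 16 oz/lb × 28.35 g/oz = 6804 g
dried chickpeas: 6 tbsp × 6 ÷ 16 tbsp/cup × 200 g/cup = 450 g
diced onion: 750 g × 6 ÷ 28.35 g/oz ≈ 159 oz

pork shoulder: 6634 g; couscous: 6804 g; dried chickpeas: 450 g; diced onion: 159 oz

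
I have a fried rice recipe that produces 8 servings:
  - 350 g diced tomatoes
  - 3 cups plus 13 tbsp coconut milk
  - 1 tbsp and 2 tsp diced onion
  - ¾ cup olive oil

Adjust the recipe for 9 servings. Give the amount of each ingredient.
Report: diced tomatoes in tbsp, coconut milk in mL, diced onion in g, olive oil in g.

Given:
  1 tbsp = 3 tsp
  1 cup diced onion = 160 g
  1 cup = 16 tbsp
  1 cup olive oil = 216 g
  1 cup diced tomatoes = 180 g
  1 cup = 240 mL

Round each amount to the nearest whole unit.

Scaling factor: 9/8 = 1.125.
diced tomatoes: 350 g × 9/8 ÷ 180 g/cup × 16 tbsp/cup = 35 tbsp
coconut milk: (3 cup + 13 tbsp = 3.8125 cup) × 9/8 × 240 mL/cup ≈ 1029 mL
diced onion: (1 tbsp + 2 tsp = 5/3 tbsp) × 9/8 ÷ 16 tbsp/cup × 160 g/cup ≈ 19 g
olive oil: 0.75 cup × 9/8 × 216 g/cup ≈ 182 g

diced tomatoes: 35 tbsp; coconut milk: 1029 mL; diced onion: 19 g; olive oil: 182 g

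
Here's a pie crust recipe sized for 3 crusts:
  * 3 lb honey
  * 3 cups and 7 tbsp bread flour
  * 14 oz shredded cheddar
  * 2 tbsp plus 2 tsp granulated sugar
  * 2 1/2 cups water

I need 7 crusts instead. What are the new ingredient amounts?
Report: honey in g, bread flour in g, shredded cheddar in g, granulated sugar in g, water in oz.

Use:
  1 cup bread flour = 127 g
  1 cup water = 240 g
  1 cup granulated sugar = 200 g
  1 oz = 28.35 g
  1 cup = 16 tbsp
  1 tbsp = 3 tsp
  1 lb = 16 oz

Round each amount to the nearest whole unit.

Scaling factor: 7/3.
honey: 3 lb × 7/3 × 16 oz/lb × 28.35 g/oz ≈ 3175 g
bread flour: (3 cup + 7 tbsp = 3.4375 cup) × 7/3 × 127 g/cup ≈ 1019 g
shredded cheddar: 14 oz × 7/3 × 28.35 g/oz ≈ 926 g
granulated sugar: (2 tbsp + 2 tsp = 8/3 tbsp) × 7/3 ÷ 16 tbsp/cup × 200 g/cup ≈ 78 g
water: 2.5 cup × 7/3 × 240 g/cup ÷ 28.35 g/oz ≈ 49 oz

honey: 3175 g; bread flour: 1019 g; shredded cheddar: 926 g; granulated sugar: 78 g; water: 49 oz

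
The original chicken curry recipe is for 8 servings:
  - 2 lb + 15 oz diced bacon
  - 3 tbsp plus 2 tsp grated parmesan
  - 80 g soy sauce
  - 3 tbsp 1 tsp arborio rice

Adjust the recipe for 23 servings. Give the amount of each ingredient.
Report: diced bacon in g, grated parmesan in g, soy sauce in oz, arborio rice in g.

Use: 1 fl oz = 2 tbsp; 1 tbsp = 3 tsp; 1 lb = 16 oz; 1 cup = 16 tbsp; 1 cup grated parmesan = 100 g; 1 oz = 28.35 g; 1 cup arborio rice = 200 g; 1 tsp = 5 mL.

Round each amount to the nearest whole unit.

Scaling factor: 23/8 = 2.875.
diced bacon: (2 lb + 15 oz = 2.9375 lb) × 23/8 × 16 oz/lb × 28.35 g/oz ≈ 3831 g
grated parmesan: (3 tbsp + 2 tsp = 11/3 tbsp) × 23/8 ÷ 16 tbsp/cup × 100 g/cup ≈ 66 g
soy sauce: 80 g × 23/8 ÷ 28.35 g/oz ≈ 8 oz
arborio rice: (3 tbsp + 1 tsp = 10/3 tbsp) × 23/8 ÷ 16 tbsp/cup × 200 g/cup ≈ 120 g

diced bacon: 3831 g; grated parmesan: 66 g; soy sauce: 8 oz; arborio rice: 120 g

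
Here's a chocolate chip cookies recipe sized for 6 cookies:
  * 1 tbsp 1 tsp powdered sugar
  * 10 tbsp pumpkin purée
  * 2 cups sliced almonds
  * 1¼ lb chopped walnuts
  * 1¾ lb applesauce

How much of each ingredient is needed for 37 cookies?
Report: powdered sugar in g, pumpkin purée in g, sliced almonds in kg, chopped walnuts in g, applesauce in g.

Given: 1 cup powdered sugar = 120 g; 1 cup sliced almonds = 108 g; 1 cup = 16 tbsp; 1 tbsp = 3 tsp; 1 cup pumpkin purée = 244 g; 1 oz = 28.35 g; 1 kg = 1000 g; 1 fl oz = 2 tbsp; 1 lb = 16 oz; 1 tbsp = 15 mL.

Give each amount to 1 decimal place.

powdered sugar: 61.7 g; pumpkin purée: 940.4 g; sliced almonds: 1.3 kg; chopped walnuts: 3496.5 g; applesauce: 4895.1 g

Scaling factor: 37/6.
powdered sugar: (1 tbsp + 1 tsp = 4/3 tbsp) × 37/6 ÷ 16 tbsp/cup × 120 g/cup ≈ 61.7 g
pumpkin purée: 10 tbsp × 37/6 ÷ 16 tbsp/cup × 244 g/cup ≈ 940.4 g
sliced almonds: 2 cup × 37/6 × 108 g/cup ÷ 1000 g/kg ≈ 1.3 kg
chopped walnuts: 1.25 lb × 37/6 × 16 oz/lb × 28.35 g/oz = 3496.5 g
applesauce: 1.75 lb × 37/6 × 16 oz/lb × 28.35 g/oz = 4895.1 g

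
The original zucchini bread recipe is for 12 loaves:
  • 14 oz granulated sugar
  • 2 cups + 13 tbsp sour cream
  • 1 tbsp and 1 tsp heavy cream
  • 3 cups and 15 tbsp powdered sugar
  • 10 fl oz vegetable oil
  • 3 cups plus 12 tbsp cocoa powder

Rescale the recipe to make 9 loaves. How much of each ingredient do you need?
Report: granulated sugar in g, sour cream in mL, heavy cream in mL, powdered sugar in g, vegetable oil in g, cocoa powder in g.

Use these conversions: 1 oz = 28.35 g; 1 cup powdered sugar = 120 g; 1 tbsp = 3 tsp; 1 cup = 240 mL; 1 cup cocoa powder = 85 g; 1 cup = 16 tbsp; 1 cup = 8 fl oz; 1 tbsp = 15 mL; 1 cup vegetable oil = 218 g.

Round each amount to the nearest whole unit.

granulated sugar: 298 g; sour cream: 506 mL; heavy cream: 15 mL; powdered sugar: 354 g; vegetable oil: 204 g; cocoa powder: 239 g

Scaling factor: 9/12 = 3/4 = 0.75.
granulated sugar: 14 oz × 3/4 × 28.35 g/oz ≈ 298 g
sour cream: (2 cup + 13 tbsp = 2.8125 cup) × 3/4 × 240 mL/cup ≈ 506 mL
heavy cream: (1 tbsp + 1 tsp = 4/3 tbsp) × 3/4 × 15 mL/tbsp = 15 mL
powdered sugar: (3 cup + 15 tbsp = 3.9375 cup) × 3/4 × 120 g/cup ≈ 354 g
vegetable oil: 10 fl oz × 3/4 ÷ 8 fl oz/cup × 218 g/cup ≈ 204 g
cocoa powder: (3 cup + 12 tbsp = 3.75 cup) × 3/4 × 85 g/cup ≈ 239 g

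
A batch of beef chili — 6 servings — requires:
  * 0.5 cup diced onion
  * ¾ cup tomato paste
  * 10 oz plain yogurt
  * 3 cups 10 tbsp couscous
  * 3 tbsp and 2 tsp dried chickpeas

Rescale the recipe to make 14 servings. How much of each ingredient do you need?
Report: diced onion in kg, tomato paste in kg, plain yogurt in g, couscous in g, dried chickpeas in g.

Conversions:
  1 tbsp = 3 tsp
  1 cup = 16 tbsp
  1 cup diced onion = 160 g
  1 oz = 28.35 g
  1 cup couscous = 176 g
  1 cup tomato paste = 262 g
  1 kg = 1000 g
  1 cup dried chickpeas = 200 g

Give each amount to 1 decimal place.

Scaling factor: 14/6 = 7/3.
diced onion: 0.5 cup × 7/3 × 160 g/cup ÷ 1000 g/kg ≈ 0.2 kg
tomato paste: 0.75 cup × 7/3 × 262 g/cup ÷ 1000 g/kg ≈ 0.5 kg
plain yogurt: 10 oz × 7/3 × 28.35 g/oz = 661.5 g
couscous: (3 cup + 10 tbsp = 3.625 cup) × 7/3 × 176 g/cup ≈ 1488.7 g
dried chickpeas: (3 tbsp + 2 tsp = 11/3 tbsp) × 7/3 ÷ 16 tbsp/cup × 200 g/cup ≈ 106.9 g

diced onion: 0.2 kg; tomato paste: 0.5 kg; plain yogurt: 661.5 g; couscous: 1488.7 g; dried chickpeas: 106.9 g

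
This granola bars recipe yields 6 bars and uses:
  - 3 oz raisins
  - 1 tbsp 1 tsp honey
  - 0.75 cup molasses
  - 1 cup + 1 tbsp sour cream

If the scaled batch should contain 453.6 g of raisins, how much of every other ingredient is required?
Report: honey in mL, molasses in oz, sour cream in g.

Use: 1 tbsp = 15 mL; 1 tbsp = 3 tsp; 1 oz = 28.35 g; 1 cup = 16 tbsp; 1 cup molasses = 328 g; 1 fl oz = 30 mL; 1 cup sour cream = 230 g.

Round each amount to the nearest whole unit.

honey: 107 mL; molasses: 46 oz; sour cream: 1303 g

The original recipe has 85.05 g of raisins, so the scaling factor is 453.6 ÷ 85.05 = 16/3.
honey: (1 tbsp + 1 tsp = 4/3 tbsp) × 16/3 × 15 mL/tbsp ≈ 107 mL
molasses: 0.75 cup × 16/3 × 328 g/cup ÷ 28.35 g/oz ≈ 46 oz
sour cream: (1 cup + 1 tbsp = 1.0625 cup) × 16/3 × 230 g/cup ≈ 1303 g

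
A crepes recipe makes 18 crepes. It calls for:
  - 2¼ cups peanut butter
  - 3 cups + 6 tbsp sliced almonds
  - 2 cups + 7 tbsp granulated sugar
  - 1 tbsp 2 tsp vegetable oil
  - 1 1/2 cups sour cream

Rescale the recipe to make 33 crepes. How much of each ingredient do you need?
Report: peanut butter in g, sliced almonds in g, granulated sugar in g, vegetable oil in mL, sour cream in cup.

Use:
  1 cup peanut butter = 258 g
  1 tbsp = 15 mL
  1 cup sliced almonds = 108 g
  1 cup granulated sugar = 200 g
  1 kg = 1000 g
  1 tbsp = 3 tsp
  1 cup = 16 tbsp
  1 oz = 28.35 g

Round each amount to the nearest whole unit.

Scaling factor: 33/18 = 11/6.
peanut butter: 2.25 cup × 11/6 × 258 g/cup ≈ 1064 g
sliced almonds: (3 cup + 6 tbsp = 3.375 cup) × 11/6 × 108 g/cup ≈ 668 g
granulated sugar: (2 cup + 7 tbsp = 2.4375 cup) × 11/6 × 200 g/cup ≈ 894 g
vegetable oil: (1 tbsp + 2 tsp = 5/3 tbsp) × 11/6 × 15 mL/tbsp ≈ 46 mL
sour cream: 1.5 cup × 11/6 ≈ 3 cup

peanut butter: 1064 g; sliced almonds: 668 g; granulated sugar: 894 g; vegetable oil: 46 mL; sour cream: 3 cup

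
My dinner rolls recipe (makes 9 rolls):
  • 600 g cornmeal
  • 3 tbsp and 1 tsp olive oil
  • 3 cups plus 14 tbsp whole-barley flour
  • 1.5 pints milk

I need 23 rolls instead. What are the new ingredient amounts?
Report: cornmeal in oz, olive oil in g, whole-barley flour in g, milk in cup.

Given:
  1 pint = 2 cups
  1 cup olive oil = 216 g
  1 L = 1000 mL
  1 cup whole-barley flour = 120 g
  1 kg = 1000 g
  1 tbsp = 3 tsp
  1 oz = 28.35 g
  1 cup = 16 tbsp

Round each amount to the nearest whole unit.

Scaling factor: 23/9.
cornmeal: 600 g × 23/9 ÷ 28.35 g/oz ≈ 54 oz
olive oil: (3 tbsp + 1 tsp = 10/3 tbsp) × 23/9 ÷ 16 tbsp/cup × 216 g/cup = 115 g
whole-barley flour: (3 cup + 14 tbsp = 3.875 cup) × 23/9 × 120 g/cup ≈ 1188 g
milk: 1.5 pint × 23/9 × 2 cup/pint ≈ 8 cup

cornmeal: 54 oz; olive oil: 115 g; whole-barley flour: 1188 g; milk: 8 cup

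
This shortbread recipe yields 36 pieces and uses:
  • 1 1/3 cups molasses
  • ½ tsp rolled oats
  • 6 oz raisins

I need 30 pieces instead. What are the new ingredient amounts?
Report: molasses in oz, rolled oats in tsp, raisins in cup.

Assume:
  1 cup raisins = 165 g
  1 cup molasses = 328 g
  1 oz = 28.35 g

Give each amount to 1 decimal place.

Scaling factor: 30/36 = 5/6.
molasses: 4/3 cup × 5/6 × 328 g/cup ÷ 28.35 g/oz ≈ 12.9 oz
rolled oats: 0.5 tsp × 5/6 ≈ 0.4 tsp
raisins: 6 oz × 5/6 × 28.35 g/oz ÷ 165 g/cup ≈ 0.9 cup

molasses: 12.9 oz; rolled oats: 0.4 tsp; raisins: 0.9 cup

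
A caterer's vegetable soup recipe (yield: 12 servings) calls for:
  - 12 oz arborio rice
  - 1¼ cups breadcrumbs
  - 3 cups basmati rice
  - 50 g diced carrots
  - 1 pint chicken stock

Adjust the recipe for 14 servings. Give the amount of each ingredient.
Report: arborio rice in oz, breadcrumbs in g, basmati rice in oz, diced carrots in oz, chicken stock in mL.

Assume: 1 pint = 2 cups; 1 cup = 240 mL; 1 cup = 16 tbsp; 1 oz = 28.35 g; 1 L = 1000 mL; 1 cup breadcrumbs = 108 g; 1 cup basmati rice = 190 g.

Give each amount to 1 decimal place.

Scaling factor: 14/12 = 7/6.
arborio rice: 12 oz × 7/6 = 14.0 oz
breadcrumbs: 1.25 cup × 7/6 × 108 g/cup = 157.5 g
basmati rice: 3 cup × 7/6 × 190 g/cup ÷ 28.35 g/oz ≈ 23.5 oz
diced carrots: 50 g × 7/6 ÷ 28.35 g/oz ≈ 2.1 oz
chicken stock: 1 pint × 7/6 × 2 cup/pint × 240 mL/cup = 560.0 mL

arborio rice: 14.0 oz; breadcrumbs: 157.5 g; basmati rice: 23.5 oz; diced carrots: 2.1 oz; chicken stock: 560.0 mL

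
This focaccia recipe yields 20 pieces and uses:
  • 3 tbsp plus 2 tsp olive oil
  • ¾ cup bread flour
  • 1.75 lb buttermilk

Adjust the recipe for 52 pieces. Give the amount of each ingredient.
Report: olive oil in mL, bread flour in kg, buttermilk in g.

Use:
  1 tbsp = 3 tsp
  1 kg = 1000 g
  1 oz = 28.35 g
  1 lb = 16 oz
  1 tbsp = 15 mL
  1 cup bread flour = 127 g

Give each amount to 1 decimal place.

olive oil: 143.0 mL; bread flour: 0.2 kg; buttermilk: 2063.9 g

Scaling factor: 52/20 = 13/5 = 2.6.
olive oil: (3 tbsp + 2 tsp = 11/3 tbsp) × 13/5 × 15 mL/tbsp = 143.0 mL
bread flour: 0.75 cup × 13/5 × 127 g/cup ÷ 1000 g/kg ≈ 0.2 kg
buttermilk: 1.75 lb × 13/5 × 16 oz/lb × 28.35 g/oz ≈ 2063.9 g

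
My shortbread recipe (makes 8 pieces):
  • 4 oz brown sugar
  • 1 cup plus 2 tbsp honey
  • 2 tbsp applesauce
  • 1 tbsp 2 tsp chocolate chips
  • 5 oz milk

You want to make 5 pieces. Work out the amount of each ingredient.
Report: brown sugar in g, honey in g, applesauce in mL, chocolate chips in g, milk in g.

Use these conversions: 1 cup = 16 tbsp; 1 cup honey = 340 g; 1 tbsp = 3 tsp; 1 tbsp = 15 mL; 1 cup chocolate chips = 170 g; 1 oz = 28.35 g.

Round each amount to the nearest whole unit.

brown sugar: 71 g; honey: 239 g; applesauce: 19 mL; chocolate chips: 11 g; milk: 89 g

Scaling factor: 5/8 = 0.625.
brown sugar: 4 oz × 5/8 × 28.35 g/oz ≈ 71 g
honey: (1 cup + 2 tbsp = 1.125 cup) × 5/8 × 340 g/cup ≈ 239 g
applesauce: 2 tbsp × 5/8 × 15 mL/tbsp ≈ 19 mL
chocolate chips: (1 tbsp + 2 tsp = 5/3 tbsp) × 5/8 ÷ 16 tbsp/cup × 170 g/cup ≈ 11 g
milk: 5 oz × 5/8 × 28.35 g/oz ≈ 89 g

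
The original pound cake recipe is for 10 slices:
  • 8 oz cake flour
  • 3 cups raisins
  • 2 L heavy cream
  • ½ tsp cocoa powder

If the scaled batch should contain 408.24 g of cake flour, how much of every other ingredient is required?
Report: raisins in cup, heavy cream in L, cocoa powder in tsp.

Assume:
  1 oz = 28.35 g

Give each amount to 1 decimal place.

raisins: 5.4 cup; heavy cream: 3.6 L; cocoa powder: 0.9 tsp

The original recipe has 226.8 g of cake flour, so the scaling factor is 408.24 ÷ 226.8 = 9/5 = 1.8.
raisins: 3 cup × 9/5 = 5.4 cup
heavy cream: 2 L × 9/5 = 3.6 L
cocoa powder: 0.5 tsp × 9/5 = 0.9 tsp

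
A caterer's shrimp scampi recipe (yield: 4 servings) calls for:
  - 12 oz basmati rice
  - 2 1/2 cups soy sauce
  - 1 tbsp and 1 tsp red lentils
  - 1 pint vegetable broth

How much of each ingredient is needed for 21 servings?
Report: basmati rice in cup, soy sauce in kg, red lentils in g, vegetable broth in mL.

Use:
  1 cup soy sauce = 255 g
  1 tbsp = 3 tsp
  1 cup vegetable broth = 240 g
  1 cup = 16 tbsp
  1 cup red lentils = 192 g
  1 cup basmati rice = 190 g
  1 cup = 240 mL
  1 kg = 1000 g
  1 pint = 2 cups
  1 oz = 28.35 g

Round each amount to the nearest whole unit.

basmati rice: 9 cup; soy sauce: 3 kg; red lentils: 84 g; vegetable broth: 2520 mL

Scaling factor: 21/4 = 5.25.
basmati rice: 12 oz × 21/4 × 28.35 g/oz ÷ 190 g/cup ≈ 9 cup
soy sauce: 2.5 cup × 21/4 × 255 g/cup ÷ 1000 g/kg ≈ 3 kg
red lentils: (1 tbsp + 1 tsp = 4/3 tbsp) × 21/4 ÷ 16 tbsp/cup × 192 g/cup = 84 g
vegetable broth: 1 pint × 21/4 × 2 cup/pint × 240 mL/cup = 2520 mL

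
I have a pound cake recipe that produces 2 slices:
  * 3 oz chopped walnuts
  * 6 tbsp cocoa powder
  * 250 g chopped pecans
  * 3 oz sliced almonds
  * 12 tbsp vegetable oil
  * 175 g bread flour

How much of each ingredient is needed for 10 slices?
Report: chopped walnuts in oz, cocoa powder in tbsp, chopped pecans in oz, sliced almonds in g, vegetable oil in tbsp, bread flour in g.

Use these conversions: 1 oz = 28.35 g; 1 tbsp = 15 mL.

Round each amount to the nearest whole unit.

chopped walnuts: 15 oz; cocoa powder: 30 tbsp; chopped pecans: 44 oz; sliced almonds: 425 g; vegetable oil: 60 tbsp; bread flour: 875 g

Scaling factor: 10/2 = 5.
chopped walnuts: 3 oz × 5 = 15 oz
cocoa powder: 6 tbsp × 5 = 30 tbsp
chopped pecans: 250 g × 5 ÷ 28.35 g/oz ≈ 44 oz
sliced almonds: 3 oz × 5 × 28.35 g/oz ≈ 425 g
vegetable oil: 12 tbsp × 5 = 60 tbsp
bread flour: 175 g × 5 = 875 g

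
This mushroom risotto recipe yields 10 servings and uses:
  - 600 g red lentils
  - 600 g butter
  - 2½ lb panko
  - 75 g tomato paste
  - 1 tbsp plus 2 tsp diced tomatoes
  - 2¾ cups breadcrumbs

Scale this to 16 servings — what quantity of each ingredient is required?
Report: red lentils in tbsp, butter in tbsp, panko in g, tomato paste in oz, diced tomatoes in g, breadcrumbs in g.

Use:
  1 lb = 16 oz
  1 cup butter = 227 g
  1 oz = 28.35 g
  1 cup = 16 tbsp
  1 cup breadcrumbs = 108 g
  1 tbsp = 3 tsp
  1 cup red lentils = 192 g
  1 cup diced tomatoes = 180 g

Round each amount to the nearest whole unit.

red lentils: 80 tbsp; butter: 68 tbsp; panko: 1814 g; tomato paste: 4 oz; diced tomatoes: 30 g; breadcrumbs: 475 g

Scaling factor: 16/10 = 8/5 = 1.6.
red lentils: 600 g × 8/5 ÷ 192 g/cup × 16 tbsp/cup = 80 tbsp
butter: 600 g × 8/5 ÷ 227 g/cup × 16 tbsp/cup ≈ 68 tbsp
panko: 2.5 lb × 8/5 × 16 oz/lb × 28.35 g/oz ≈ 1814 g
tomato paste: 75 g × 8/5 ÷ 28.35 g/oz ≈ 4 oz
diced tomatoes: (1 tbsp + 2 tsp = 5/3 tbsp) × 8/5 ÷ 16 tbsp/cup × 180 g/cup = 30 g
breadcrumbs: 2.75 cup × 8/5 × 108 g/cup ≈ 475 g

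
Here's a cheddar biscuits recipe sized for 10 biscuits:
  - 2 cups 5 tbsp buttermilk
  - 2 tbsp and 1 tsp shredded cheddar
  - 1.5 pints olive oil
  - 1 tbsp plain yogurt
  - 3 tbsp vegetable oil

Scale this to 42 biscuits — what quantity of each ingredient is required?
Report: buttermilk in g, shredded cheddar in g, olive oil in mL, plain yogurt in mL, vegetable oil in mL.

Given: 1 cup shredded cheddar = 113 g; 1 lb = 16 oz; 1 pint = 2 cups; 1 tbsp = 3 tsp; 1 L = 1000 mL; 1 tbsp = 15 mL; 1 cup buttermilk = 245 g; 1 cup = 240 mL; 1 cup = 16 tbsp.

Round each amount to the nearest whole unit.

buttermilk: 2380 g; shredded cheddar: 69 g; olive oil: 3024 mL; plain yogurt: 63 mL; vegetable oil: 189 mL

Scaling factor: 42/10 = 21/5 = 4.2.
buttermilk: (2 cup + 5 tbsp = 2.3125 cup) × 21/5 × 245 g/cup ≈ 2380 g
shredded cheddar: (2 tbsp + 1 tsp = 7/3 tbsp) × 21/5 ÷ 16 tbsp/cup × 113 g/cup ≈ 69 g
olive oil: 1.5 pint × 21/5 × 2 cup/pint × 240 mL/cup = 3024 mL
plain yogurt: 1 tbsp × 21/5 × 15 mL/tbsp = 63 mL
vegetable oil: 3 tbsp × 21/5 × 15 mL/tbsp = 189 mL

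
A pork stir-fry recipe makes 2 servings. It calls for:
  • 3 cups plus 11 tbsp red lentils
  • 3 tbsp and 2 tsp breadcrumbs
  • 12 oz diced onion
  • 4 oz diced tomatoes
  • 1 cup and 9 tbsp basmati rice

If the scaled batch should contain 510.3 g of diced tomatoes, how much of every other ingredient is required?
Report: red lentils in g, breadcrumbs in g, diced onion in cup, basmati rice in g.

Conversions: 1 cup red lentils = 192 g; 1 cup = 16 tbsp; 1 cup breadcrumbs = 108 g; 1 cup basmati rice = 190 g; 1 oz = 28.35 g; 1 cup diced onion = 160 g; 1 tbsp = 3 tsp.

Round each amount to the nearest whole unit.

red lentils: 3186 g; breadcrumbs: 111 g; diced onion: 10 cup; basmati rice: 1336 g

The original recipe has 113.4 g of diced tomatoes, so the scaling factor is 510.3 ÷ 113.4 = 9/2 = 4.5.
red lentils: (3 cup + 11 tbsp = 3.6875 cup) × 9/2 × 192 g/cup = 3186 g
breadcrumbs: (3 tbsp + 2 tsp = 11/3 tbsp) × 9/2 ÷ 16 tbsp/cup × 108 g/cup ≈ 111 g
diced onion: 12 oz × 9/2 × 28.35 g/oz ÷ 160 g/cup ≈ 10 cup
basmati rice: (1 cup + 9 tbsp = 1.5625 cup) × 9/2 × 190 g/cup ≈ 1336 g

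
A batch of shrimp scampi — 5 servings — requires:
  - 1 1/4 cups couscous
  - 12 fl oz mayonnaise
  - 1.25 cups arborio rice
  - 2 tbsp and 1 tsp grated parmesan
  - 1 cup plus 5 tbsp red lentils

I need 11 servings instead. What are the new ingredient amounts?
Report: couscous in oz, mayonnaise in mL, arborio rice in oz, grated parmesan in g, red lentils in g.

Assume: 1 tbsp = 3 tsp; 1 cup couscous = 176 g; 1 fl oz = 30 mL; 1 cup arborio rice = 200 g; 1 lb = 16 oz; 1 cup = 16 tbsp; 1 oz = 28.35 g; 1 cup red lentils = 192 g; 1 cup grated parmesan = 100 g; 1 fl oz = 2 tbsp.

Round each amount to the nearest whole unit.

couscous: 17 oz; mayonnaise: 792 mL; arborio rice: 19 oz; grated parmesan: 32 g; red lentils: 554 g

Scaling factor: 11/5 = 2.2.
couscous: 1.25 cup × 11/5 × 176 g/cup ÷ 28.35 g/oz ≈ 17 oz
mayonnaise: 12 fl oz × 11/5 × 30 mL/fl oz = 792 mL
arborio rice: 1.25 cup × 11/5 × 200 g/cup ÷ 28.35 g/oz ≈ 19 oz
grated parmesan: (2 tbsp + 1 tsp = 7/3 tbsp) × 11/5 ÷ 16 tbsp/cup × 100 g/cup ≈ 32 g
red lentils: (1 cup + 5 tbsp = 1.3125 cup) × 11/5 × 192 g/cup ≈ 554 g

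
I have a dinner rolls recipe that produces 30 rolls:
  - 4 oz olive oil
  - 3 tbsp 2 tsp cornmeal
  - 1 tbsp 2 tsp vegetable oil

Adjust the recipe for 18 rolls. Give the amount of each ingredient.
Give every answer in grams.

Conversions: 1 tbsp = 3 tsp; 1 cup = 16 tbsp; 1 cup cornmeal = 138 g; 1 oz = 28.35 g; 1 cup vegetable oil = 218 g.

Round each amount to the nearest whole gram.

Scaling factor: 18/30 = 3/5 = 0.6.
olive oil: 4 oz × 3/5 × 28.35 g/oz ≈ 68 g
cornmeal: (3 tbsp + 2 tsp = 11/3 tbsp) × 3/5 ÷ 16 tbsp/cup × 138 g/cup ≈ 19 g
vegetable oil: (1 tbsp + 2 tsp = 5/3 tbsp) × 3/5 ÷ 16 tbsp/cup × 218 g/cup ≈ 14 g

olive oil: 68 g; cornmeal: 19 g; vegetable oil: 14 g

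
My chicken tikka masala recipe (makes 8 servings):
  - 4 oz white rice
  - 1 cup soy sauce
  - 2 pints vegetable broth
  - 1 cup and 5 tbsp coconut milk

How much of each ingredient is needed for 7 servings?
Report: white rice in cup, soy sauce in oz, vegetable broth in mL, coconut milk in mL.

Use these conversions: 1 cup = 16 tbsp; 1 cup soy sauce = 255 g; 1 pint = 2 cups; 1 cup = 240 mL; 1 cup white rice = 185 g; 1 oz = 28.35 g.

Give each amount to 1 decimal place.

Scaling factor: 7/8 = 0.875.
white rice: 4 oz × 7/8 × 28.35 g/oz ÷ 185 g/cup ≈ 0.5 cup
soy sauce: 1 cup × 7/8 × 255 g/cup ÷ 28.35 g/oz ≈ 7.9 oz
vegetable broth: 2 pint × 7/8 × 2 cup/pint × 240 mL/cup = 840.0 mL
coconut milk: (1 cup + 5 tbsp = 1.3125 cup) × 7/8 × 240 mL/cup ≈ 275.6 mL

white rice: 0.5 cup; soy sauce: 7.9 oz; vegetable broth: 840.0 mL; coconut milk: 275.6 mL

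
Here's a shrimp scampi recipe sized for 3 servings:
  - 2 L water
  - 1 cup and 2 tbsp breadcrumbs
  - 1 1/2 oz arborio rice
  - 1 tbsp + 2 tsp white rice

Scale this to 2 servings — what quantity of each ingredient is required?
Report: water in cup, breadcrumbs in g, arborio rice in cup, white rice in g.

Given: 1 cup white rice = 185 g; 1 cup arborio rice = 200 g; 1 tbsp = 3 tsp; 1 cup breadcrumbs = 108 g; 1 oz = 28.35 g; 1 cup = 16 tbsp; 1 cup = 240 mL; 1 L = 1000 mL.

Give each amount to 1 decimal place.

water: 5.6 cup; breadcrumbs: 81.0 g; arborio rice: 0.1 cup; white rice: 12.8 g

Scaling factor: 2/3.
water: 2 L × 2/3 × 1000 mL/L ÷ 240 mL/cup ≈ 5.6 cup
breadcrumbs: (1 cup + 2 tbsp = 1.125 cup) × 2/3 × 108 g/cup = 81.0 g
arborio rice: 1.5 oz × 2/3 × 28.35 g/oz ÷ 200 g/cup ≈ 0.1 cup
white rice: (1 tbsp + 2 tsp = 5/3 tbsp) × 2/3 ÷ 16 tbsp/cup × 185 g/cup ≈ 12.8 g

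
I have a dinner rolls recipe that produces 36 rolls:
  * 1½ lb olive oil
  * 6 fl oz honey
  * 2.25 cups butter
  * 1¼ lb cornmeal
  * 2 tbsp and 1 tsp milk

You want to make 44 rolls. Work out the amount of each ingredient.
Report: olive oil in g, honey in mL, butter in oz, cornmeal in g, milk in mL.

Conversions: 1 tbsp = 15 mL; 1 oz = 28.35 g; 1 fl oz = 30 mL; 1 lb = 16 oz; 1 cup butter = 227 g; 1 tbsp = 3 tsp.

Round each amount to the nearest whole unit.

olive oil: 832 g; honey: 220 mL; butter: 22 oz; cornmeal: 693 g; milk: 43 mL

Scaling factor: 44/36 = 11/9.
olive oil: 1.5 lb × 11/9 × 16 oz/lb × 28.35 g/oz ≈ 832 g
honey: 6 fl oz × 11/9 × 30 mL/fl oz = 220 mL
butter: 2.25 cup × 11/9 × 227 g/cup ÷ 28.35 g/oz ≈ 22 oz
cornmeal: 1.25 lb × 11/9 × 16 oz/lb × 28.35 g/oz = 693 g
milk: (2 tbsp + 1 tsp = 7/3 tbsp) × 11/9 × 15 mL/tbsp ≈ 43 mL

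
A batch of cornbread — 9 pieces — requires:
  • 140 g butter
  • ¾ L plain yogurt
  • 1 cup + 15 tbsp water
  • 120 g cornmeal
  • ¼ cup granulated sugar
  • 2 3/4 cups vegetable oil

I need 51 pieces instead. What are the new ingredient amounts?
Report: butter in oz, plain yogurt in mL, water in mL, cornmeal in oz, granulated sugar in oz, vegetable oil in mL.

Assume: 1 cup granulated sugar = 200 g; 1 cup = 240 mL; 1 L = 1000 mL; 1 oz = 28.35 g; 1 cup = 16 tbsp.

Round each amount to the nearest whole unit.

Scaling factor: 51/9 = 17/3.
butter: 140 g × 17/3 ÷ 28.35 g/oz ≈ 28 oz
plain yogurt: 0.75 L × 17/3 × 1000 mL/L = 4250 mL
water: (1 cup + 15 tbsp = 1.9375 cup) × 17/3 × 240 mL/cup = 2635 mL
cornmeal: 120 g × 17/3 ÷ 28.35 g/oz ≈ 24 oz
granulated sugar: 0.25 cup × 17/3 × 200 g/cup ÷ 28.35 g/oz ≈ 10 oz
vegetable oil: 2.75 cup × 17/3 × 240 mL/cup = 3740 mL

butter: 28 oz; plain yogurt: 4250 mL; water: 2635 mL; cornmeal: 24 oz; granulated sugar: 10 oz; vegetable oil: 3740 mL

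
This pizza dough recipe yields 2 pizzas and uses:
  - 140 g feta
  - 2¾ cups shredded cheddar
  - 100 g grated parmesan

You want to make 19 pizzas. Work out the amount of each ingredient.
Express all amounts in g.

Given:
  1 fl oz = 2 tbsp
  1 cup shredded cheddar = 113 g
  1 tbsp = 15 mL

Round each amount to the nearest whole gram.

Scaling factor: 19/2 = 9.5.
feta: 140 g × 19/2 = 1330 g
shredded cheddar: 2.75 cup × 19/2 × 113 g/cup ≈ 2952 g
grated parmesan: 100 g × 19/2 = 950 g

feta: 1330 g; shredded cheddar: 2952 g; grated parmesan: 950 g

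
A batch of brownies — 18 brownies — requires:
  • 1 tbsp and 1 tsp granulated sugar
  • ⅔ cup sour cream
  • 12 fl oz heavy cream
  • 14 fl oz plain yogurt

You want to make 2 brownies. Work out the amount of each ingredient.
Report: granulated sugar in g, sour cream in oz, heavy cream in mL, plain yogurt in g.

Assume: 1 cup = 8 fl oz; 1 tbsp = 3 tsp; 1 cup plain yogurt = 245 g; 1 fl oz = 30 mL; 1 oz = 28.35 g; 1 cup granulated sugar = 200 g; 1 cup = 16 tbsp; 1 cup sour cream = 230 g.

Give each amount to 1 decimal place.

Scaling factor: 2/18 = 1/9.
granulated sugar: (1 tbsp + 1 tsp = 4/3 tbsp) × 1/9 ÷ 16 tbsp/cup × 200 g/cup ≈ 1.9 g
sour cream: 2/3 cup × 1/9 × 230 g/cup ÷ 28.35 g/oz ≈ 0.6 oz
heavy cream: 12 fl oz × 1/9 × 30 mL/fl oz = 40.0 mL
plain yogurt: 14 fl oz × 1/9 ÷ 8 fl oz/cup × 245 g/cup ≈ 47.6 g

granulated sugar: 1.9 g; sour cream: 0.6 oz; heavy cream: 40.0 mL; plain yogurt: 47.6 g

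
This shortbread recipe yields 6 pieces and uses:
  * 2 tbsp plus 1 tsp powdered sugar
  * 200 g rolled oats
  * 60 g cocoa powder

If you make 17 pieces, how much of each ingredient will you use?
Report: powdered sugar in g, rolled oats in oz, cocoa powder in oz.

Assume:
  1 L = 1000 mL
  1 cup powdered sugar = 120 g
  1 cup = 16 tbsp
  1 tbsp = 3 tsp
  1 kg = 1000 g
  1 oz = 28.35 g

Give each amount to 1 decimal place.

powdered sugar: 49.6 g; rolled oats: 20.0 oz; cocoa powder: 6.0 oz

Scaling factor: 17/6.
powdered sugar: (2 tbsp + 1 tsp = 7/3 tbsp) × 17/6 ÷ 16 tbsp/cup × 120 g/cup ≈ 49.6 g
rolled oats: 200 g × 17/6 ÷ 28.35 g/oz ≈ 20.0 oz
cocoa powder: 60 g × 17/6 ÷ 28.35 g/oz ≈ 6.0 oz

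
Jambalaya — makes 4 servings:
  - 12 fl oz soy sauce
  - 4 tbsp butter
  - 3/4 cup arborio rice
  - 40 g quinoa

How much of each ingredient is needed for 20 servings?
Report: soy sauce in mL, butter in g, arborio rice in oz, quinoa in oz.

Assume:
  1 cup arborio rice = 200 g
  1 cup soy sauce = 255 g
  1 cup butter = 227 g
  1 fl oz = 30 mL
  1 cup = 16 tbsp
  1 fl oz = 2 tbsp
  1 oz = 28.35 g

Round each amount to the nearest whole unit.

Scaling factor: 20/4 = 5.
soy sauce: 12 fl oz × 5 × 30 mL/fl oz = 1800 mL
butter: 4 tbsp × 5 ÷ 16 tbsp/cup × 227 g/cup ≈ 284 g
arborio rice: 0.75 cup × 5 × 200 g/cup ÷ 28.35 g/oz ≈ 26 oz
quinoa: 40 g × 5 ÷ 28.35 g/oz ≈ 7 oz

soy sauce: 1800 mL; butter: 284 g; arborio rice: 26 oz; quinoa: 7 oz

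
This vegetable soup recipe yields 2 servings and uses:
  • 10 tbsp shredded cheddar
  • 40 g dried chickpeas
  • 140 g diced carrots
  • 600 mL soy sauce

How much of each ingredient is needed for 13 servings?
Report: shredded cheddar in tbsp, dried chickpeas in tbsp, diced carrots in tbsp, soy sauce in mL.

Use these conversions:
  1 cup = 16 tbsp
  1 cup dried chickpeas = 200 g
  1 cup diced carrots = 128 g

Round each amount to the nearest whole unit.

Scaling factor: 13/2 = 6.5.
shredded cheddar: 10 tbsp × 13/2 = 65 tbsp
dried chickpeas: 40 g × 13/2 ÷ 200 g/cup × 16 tbsp/cup ≈ 21 tbsp
diced carrots: 140 g × 13/2 ÷ 128 g/cup × 16 tbsp/cup ≈ 114 tbsp
soy sauce: 600 mL × 13/2 = 3900 mL

shredded cheddar: 65 tbsp; dried chickpeas: 21 tbsp; diced carrots: 114 tbsp; soy sauce: 3900 mL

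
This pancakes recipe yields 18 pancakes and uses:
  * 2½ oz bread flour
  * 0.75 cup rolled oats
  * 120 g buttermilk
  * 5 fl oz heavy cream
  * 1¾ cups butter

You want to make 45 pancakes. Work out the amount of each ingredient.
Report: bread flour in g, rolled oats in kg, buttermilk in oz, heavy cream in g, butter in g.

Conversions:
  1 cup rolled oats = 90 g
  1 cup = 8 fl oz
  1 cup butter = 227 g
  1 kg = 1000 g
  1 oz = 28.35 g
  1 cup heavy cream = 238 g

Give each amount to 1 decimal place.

Scaling factor: 45/18 = 5/2 = 2.5.
bread flour: 2.5 oz × 5/2 × 28.35 g/oz ≈ 177.2 g
rolled oats: 0.75 cup × 5/2 × 90 g/cup ÷ 1000 g/kg ≈ 0.2 kg
buttermilk: 120 g × 5/2 ÷ 28.35 g/oz ≈ 10.6 oz
heavy cream: 5 fl oz × 5/2 ÷ 8 fl oz/cup × 238 g/cup ≈ 371.9 g
butter: 1.75 cup × 5/2 × 227 g/cup ≈ 993.1 g

bread flour: 177.2 g; rolled oats: 0.2 kg; buttermilk: 10.6 oz; heavy cream: 371.9 g; butter: 993.1 g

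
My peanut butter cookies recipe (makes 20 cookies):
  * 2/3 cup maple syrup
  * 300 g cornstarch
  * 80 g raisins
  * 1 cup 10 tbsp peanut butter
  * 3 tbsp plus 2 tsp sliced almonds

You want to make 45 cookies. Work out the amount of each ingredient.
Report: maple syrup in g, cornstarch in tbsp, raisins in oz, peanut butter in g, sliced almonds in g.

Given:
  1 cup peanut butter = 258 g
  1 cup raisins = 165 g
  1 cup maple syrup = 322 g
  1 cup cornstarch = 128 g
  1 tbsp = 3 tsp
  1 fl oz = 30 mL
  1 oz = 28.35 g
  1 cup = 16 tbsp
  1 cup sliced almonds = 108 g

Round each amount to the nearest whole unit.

maple syrup: 483 g; cornstarch: 84 tbsp; raisins: 6 oz; peanut butter: 943 g; sliced almonds: 56 g

Scaling factor: 45/20 = 9/4 = 2.25.
maple syrup: 2/3 cup × 9/4 × 322 g/cup = 483 g
cornstarch: 300 g × 9/4 ÷ 128 g/cup × 16 tbsp/cup ≈ 84 tbsp
raisins: 80 g × 9/4 ÷ 28.35 g/oz ≈ 6 oz
peanut butter: (1 cup + 10 tbsp = 1.625 cup) × 9/4 × 258 g/cup ≈ 943 g
sliced almonds: (3 tbsp + 2 tsp = 11/3 tbsp) × 9/4 ÷ 16 tbsp/cup × 108 g/cup ≈ 56 g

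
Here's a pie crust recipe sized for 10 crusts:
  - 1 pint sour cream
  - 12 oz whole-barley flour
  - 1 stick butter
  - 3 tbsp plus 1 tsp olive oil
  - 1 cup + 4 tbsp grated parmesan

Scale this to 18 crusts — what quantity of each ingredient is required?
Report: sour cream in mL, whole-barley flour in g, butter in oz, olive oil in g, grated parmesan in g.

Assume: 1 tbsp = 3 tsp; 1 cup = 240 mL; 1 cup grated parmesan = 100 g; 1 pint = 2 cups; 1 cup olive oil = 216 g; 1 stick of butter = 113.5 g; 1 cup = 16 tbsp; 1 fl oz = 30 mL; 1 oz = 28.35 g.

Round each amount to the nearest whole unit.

sour cream: 864 mL; whole-barley flour: 612 g; butter: 7 oz; olive oil: 81 g; grated parmesan: 225 g

Scaling factor: 18/10 = 9/5 = 1.8.
sour cream: 1 pint × 9/5 × 2 cup/pint × 240 mL/cup = 864 mL
whole-barley flour: 12 oz × 9/5 × 28.35 g/oz ≈ 612 g
butter: 1 stick × 9/5 × 113.5 g/stick ÷ 28.35 g/oz ≈ 7 oz
olive oil: (3 tbsp + 1 tsp = 10/3 tbsp) × 9/5 ÷ 16 tbsp/cup × 216 g/cup = 81 g
grated parmesan: (1 cup + 4 tbsp = 1.25 cup) × 9/5 × 100 g/cup = 225 g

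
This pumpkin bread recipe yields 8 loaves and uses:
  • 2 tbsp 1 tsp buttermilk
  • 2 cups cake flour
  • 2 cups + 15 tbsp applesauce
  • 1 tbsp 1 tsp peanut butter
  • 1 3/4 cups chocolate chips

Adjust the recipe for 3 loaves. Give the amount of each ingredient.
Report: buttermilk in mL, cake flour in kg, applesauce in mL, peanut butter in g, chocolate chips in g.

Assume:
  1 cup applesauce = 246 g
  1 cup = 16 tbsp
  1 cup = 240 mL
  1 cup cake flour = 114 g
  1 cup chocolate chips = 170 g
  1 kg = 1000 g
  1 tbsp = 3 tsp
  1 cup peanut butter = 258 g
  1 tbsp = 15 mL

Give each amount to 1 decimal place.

buttermilk: 13.1 mL; cake flour: 0.1 kg; applesauce: 264.4 mL; peanut butter: 8.1 g; chocolate chips: 111.6 g

Scaling factor: 3/8 = 0.375.
buttermilk: (2 tbsp + 1 tsp = 7/3 tbsp) × 3/8 × 15 mL/tbsp ≈ 13.1 mL
cake flour: 2 cup × 3/8 × 114 g/cup ÷ 1000 g/kg ≈ 0.1 kg
applesauce: (2 cup + 15 tbsp = 2.9375 cup) × 3/8 × 240 mL/cup ≈ 264.4 mL
peanut butter: (1 tbsp + 1 tsp = 4/3 tbsp) × 3/8 ÷ 16 tbsp/cup × 258 g/cup ≈ 8.1 g
chocolate chips: 1.75 cup × 3/8 × 170 g/cup ≈ 111.6 g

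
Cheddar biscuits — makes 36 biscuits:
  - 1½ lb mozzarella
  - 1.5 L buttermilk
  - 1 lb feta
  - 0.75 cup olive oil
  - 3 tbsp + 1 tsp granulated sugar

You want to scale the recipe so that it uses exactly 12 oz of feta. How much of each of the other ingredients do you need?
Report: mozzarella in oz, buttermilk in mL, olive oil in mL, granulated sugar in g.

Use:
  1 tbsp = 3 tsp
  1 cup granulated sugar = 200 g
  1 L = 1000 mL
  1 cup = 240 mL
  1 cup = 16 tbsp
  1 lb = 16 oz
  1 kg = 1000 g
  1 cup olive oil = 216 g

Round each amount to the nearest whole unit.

mozzarella: 18 oz; buttermilk: 1125 mL; olive oil: 135 mL; granulated sugar: 31 g

The original recipe has 16 oz of feta, so the scaling factor is 12 ÷ 16 = 3/4 = 0.75.
mozzarella: 1.5 lb × 3/4 × 16 oz/lb = 18 oz
buttermilk: 1.5 L × 3/4 × 1000 mL/L = 1125 mL
olive oil: 0.75 cup × 3/4 × 240 mL/cup = 135 mL
granulated sugar: (3 tbsp + 1 tsp = 10/3 tbsp) × 3/4 ÷ 16 tbsp/cup × 200 g/cup ≈ 31 g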